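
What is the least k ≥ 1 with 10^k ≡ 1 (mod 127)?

Since 10 ∈ (Z/127Z)^×, its order divides φ(127) = 127 − 1 = 126 = 2 · 3^2 · 7.
Divisors of 126: 1, 2, 3, 6, 7, 9, 14, 18, 21, 42, 63, 126.
Compute 10^d (mod 127) for the divisors d until we hit 1:
10^1 ≡ 10 (mod 127)
10^2 ≡ 100 (mod 127)
10^3 ≡ 111 (mod 127)
10^6 ≡ 2 (mod 127)
10^7 ≡ 20 (mod 127)
10^9 ≡ 95 (mod 127)
10^14 ≡ 19 (mod 127)
10^18 ≡ 8 (mod 127)
10^21 ≡ 126 (mod 127)
10^42 ≡ 1 (mod 127) ✓
Hence ord(10) = 42.

42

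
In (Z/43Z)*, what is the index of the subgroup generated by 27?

Since 27 ∈ (Z/43Z)^×, its order divides φ(43) = 43 − 1 = 42 = 2 · 3 · 7.
Divisors of 42: 1, 2, 3, 6, 7, 14, 21, 42.
Compute 27^d (mod 43) for the divisors d until we hit 1:
27^1 ≡ 27 (mod 43)
27^2 ≡ 41 (mod 43)
27^3 ≡ 32 (mod 43)
27^6 ≡ 35 (mod 43)
27^7 ≡ 42 (mod 43)
27^14 ≡ 1 (mod 43) ✓
The order of 27 is 14, so the subgroup it generates has 14 elements.
[(Z/43Z)^× : ⟨27⟩] = 42/14 = 3.

3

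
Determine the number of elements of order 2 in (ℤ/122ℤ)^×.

1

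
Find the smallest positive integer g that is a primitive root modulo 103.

5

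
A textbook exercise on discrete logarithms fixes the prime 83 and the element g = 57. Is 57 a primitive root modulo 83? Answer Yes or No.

Yes

φ(83) = 83 − 1 = 82 = 2 · 41.
57 is a primitive root mod 83 iff 57^(φ(83)/q) ≢ 1 for every prime q | φ(83), i.e. q ∈ {2, 41}.
57^41 ≡ 82 (mod 83)  [q = 2: ≢ 1 ✓]
57^2 ≡ 12 (mod 83)  [q = 41: ≢ 1 ✓]
Every test exponent gives a nontrivial residue, hence 57 generates the full group.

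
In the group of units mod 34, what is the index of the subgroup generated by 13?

ord(13) | φ(34) = φ(2)·φ(17) = 1·16 = 16 = 2^4.
Divisors of 16: 1, 2, 4, 8, 16.
Test each divisor d:
13^1 ≡ 13 (mod 34)
13^2 ≡ 33 (mod 34)
13^4 ≡ 1 (mod 34) ✓
So ord_34(13) = 4, hence |⟨13⟩| = 4.
Index = |(Z/34Z)^×| / |⟨13⟩| = 16 / 4 = 4.

4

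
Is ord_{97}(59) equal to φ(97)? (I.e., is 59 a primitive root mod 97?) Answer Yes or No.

φ(97) = 97 − 1 = 96 = 2^5 · 3.
59 is a primitive root mod 97 iff 59^(φ(97)/q) ≢ 1 for every prime q | φ(97), i.e. q ∈ {2, 3}.
59^48 ≡ 96 (mod 97)  [q = 2: ≢ 1 ✓]
59^32 ≡ 35 (mod 97)  [q = 3: ≢ 1 ✓]
All checks pass, so 59 has order 96 and is a primitive root modulo 97.

Yes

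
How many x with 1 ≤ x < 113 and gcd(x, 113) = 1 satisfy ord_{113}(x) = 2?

1

φ(113) = 113 − 1 = 112 = 2^4 · 7.
(Z/113Z)^× is cyclic (|G| = 112); a cyclic group of order m has exactly φ(d) elements of each order d | m, and none otherwise.
2 | 112, and φ(2) = 2 − 1 = 1.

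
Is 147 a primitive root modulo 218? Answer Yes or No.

No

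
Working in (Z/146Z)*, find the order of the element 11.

ord(11) | φ(146) = φ(2)·φ(73) = 1·72 = 72 = 2^3 · 3^2.
Divisors of 72: 1, 2, 3, 4, 6, 8, 9, 12, 18, 24, 36, 72.
Evaluate successive powers at the divisors of 72:
11^1 ≡ 11 (mod 146)
11^2 ≡ 121 (mod 146)
11^3 ≡ 17 (mod 146)
11^4 ≡ 41 (mod 146)
11^6 ≡ 143 (mod 146)
11^8 ≡ 75 (mod 146)
11^9 ≡ 95 (mod 146)
11^12 ≡ 9 (mod 146)
11^18 ≡ 119 (mod 146)
11^24 ≡ 81 (mod 146)
11^36 ≡ 145 (mod 146)
11^72 ≡ 1 (mod 146) ✓
Therefore the multiplicative order of 11 modulo 146 is 72.

72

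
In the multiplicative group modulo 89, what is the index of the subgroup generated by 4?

Since 4 ∈ (Z/89Z)^×, its order divides φ(89) = 89 − 1 = 88 = 2^3 · 11.
Divisors of 88: 1, 2, 4, 8, 11, 22, 44, 88.
Check 4^d mod 89 for each divisor in increasing order:
4^1 ≡ 4
4^2 ≡ 16
4^4 ≡ 78
4^8 ≡ 32
4^11 ≡ 1
Thus |⟨4⟩| = ord(4) = 11.
[(Z/89Z)^× : ⟨4⟩] = 88/11 = 8.

8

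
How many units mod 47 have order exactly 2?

φ(47) = 47 − 1 = 46 = 2 · 23.
Since (Z/47Z)^× is cyclic of order 46, the number of elements of order d is φ(d) when d | 46 and 0 otherwise.
2 | 46, and φ(2) = 2 − 1 = 1.

1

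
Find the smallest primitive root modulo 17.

3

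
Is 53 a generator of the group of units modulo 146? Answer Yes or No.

φ(146) = φ(2)·φ(73) = 1·72 = 72 = 2^3 · 3^2.
Test 53^(72/q) mod 146 for each prime factor q of 72:
53^36 ≡ 145 (mod 146)  [q = 2: ≢ 1 ✓]
53^24 ≡ 137 (mod 146)  [q = 3: ≢ 1 ✓]
All checks pass, so 53 has order 72 and is a primitive root modulo 146.

Yes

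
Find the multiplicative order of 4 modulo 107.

53

By Lagrange's theorem, ord_107(4) divides φ(107) = 107 − 1 = 106 = 2 · 53.
Divisors of 106: 1, 2, 53, 106.
Compute 4^d (mod 107) for the divisors d until we hit 1:
4^1 ≡ 4 (mod 107)
4^2 ≡ 16 (mod 107)
4^53 ≡ 1 (mod 107) ✓
So ord_107(4) = 53.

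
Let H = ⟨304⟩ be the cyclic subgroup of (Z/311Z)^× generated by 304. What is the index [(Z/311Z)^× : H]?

5

The order of 304 must divide φ(311) = 311 − 1 = 310 = 2 · 5 · 31.
Divisors of 310: 1, 2, 5, 10, 31, 62, 155, 310.
Test each divisor d:
304^1 ≡ 304
304^2 ≡ 49
304^5 ≡ 298
304^10 ≡ 169
304^31 ≡ 310
304^62 ≡ 1
Thus |⟨304⟩| = ord(304) = 62.
[(Z/311Z)^× : ⟨304⟩] = 310/62 = 5.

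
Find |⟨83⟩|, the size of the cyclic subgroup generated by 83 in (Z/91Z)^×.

4

Since 83 ∈ (Z/91Z)^×, its order divides φ(91) = φ(7·13) = (7−1)·(13−1) = 6·12 = 72 = 2^3 · 3^2.
Divisors of 72: 1, 2, 3, 4, 6, 8, 9, 12, 18, 24, 36, 72.
Compute 83^d (mod 91) for the divisors d until we hit 1:
83^1 ≡ 83 (mod 91)
83^2 ≡ 64 (mod 91)
83^3 ≡ 34 (mod 91)
83^4 ≡ 1 (mod 91) ✓
Therefore the multiplicative order of 83 modulo 91 is 4.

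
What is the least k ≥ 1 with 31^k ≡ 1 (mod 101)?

The order of 31 must divide φ(101) = 101 − 1 = 100 = 2^2 · 5^2.
Divisors of 100: 1, 2, 4, 5, 10, 20, 25, 50, 100.
Test each divisor d:
31^1 ≡ 31 (mod 101)
31^2 ≡ 52 (mod 101)
31^4 ≡ 78 (mod 101)
31^5 ≡ 95 (mod 101)
31^10 ≡ 36 (mod 101)
31^20 ≡ 84 (mod 101)
31^25 ≡ 1 (mod 101) ✓
So ord_101(31) = 25.

25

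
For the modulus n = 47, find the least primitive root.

φ(47) = 47 − 1 = 46 = 2 · 23.
Test candidates g = 2, 3, … against the prime factors q ∈ {2, 23} of φ(47): g is a generator iff g^(46/q) ≢ 1 for every such q.
g = 2: 2^23 ≡ 1 — hits 1, so not a primitive root.
g = 3: 3^23 ≡ 1 — hits 1, so not a primitive root.
g = 4: 4^23 ≡ 1 — hits 1, so not a primitive root.
g = 5: 5^23 ≡ 46; 5^2 ≡ 25 — none is 1, so 5 is a primitive root.
Hence the least primitive root of 47 is 5.

5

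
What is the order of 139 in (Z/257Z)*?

128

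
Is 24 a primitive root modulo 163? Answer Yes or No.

φ(163) = 163 − 1 = 162 = 2 · 3^4.
It suffices to check that the order of 24 is not a proper divisor of 162: compute 24^(162/q) for q ∈ {2, 3}.
24^81 ≡ 1 (mod 163)  [q = 2: ≡ 1 ✗]
24^54 ≡ 58 (mod 163)  [q = 3: ≢ 1 ✓]
24^81 ≡ 1 shows ord(24) | 81, strictly less than φ(163); not a primitive root.

No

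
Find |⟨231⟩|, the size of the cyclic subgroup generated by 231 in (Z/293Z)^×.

292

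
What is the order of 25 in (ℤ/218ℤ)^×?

27

By Lagrange's theorem, ord_218(25) divides φ(218) = φ(2)·φ(109) = 1·108 = 108 = 2^2 · 3^3.
Divisors of 108: 1, 2, 3, 4, 6, 9, 12, 18, 27, 36, 54, 108.
Test each divisor d:
25^1 ≡ 25
25^2 ≡ 189
25^3 ≡ 147
25^4 ≡ 187
25^6 ≡ 27
25^9 ≡ 45
25^12 ≡ 75
25^18 ≡ 63
25^27 ≡ 1
Hence ord(25) = 27.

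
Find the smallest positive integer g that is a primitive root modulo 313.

φ(313) = 313 − 1 = 312 = 2^3 · 3 · 13.
g is a primitive root iff g^(312/q) ≢ 1 (mod 313) for each prime q ∈ {2, 3, 13}.
g = 2: 2^156 ≡ 1 — hits 1, so not a primitive root.
g = 3: 3^156 ≡ 1 — hits 1, so not a primitive root.
g = 4: 4^156 ≡ 1 — hits 1, so not a primitive root.
g = 5: 5^156 ≡ 312; 5^104 ≡ 1 — hits 1, so not a primitive root.
g = 6: 6^156 ≡ 1 — hits 1, so not a primitive root.
g = 7: 7^156 ≡ 312; 7^104 ≡ 1 — hits 1, so not a primitive root.
g = 8: 8^156 ≡ 1 — hits 1, so not a primitive root.
g = 9: 9^156 ≡ 1 — hits 1, so not a primitive root.
g = 10: 10^156 ≡ 312; 10^104 ≡ 214; 10^24 ≡ 103 — none is 1, so 10 is a primitive root.
Hence the least primitive root of 313 is 10.

10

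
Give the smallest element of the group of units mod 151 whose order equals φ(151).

φ(151) = 151 − 1 = 150 = 2 · 3 · 5^2.
Test candidates g = 2, 3, … against the prime factors q ∈ {2, 3, 5} of φ(151): g is a generator iff g^(150/q) ≢ 1 for every such q.
g = 2: 2^75 ≡ 1 — hits 1, so not a primitive root.
g = 3: 3^75 ≡ 150; 3^50 ≡ 1 — hits 1, so not a primitive root.
g = 4: 4^75 ≡ 1 — hits 1, so not a primitive root.
g = 5: 5^75 ≡ 1 — hits 1, so not a primitive root.
g = 6: 6^75 ≡ 150; 6^50 ≡ 32; 6^30 ≡ 59 — none is 1, so 6 is a primitive root.
So 6 is the smallest generator of (Z/151Z)^×.

6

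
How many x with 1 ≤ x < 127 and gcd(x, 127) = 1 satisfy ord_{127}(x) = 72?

0

φ(127) = 127 − 1 = 126 = 2 · 3^2 · 7.
(Z/127Z)^× is cyclic (|G| = 126); a cyclic group of order m has exactly φ(d) elements of each order d | m, and none otherwise.
Since 72 ∤ 126, the count is 0.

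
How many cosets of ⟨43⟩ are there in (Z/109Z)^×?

6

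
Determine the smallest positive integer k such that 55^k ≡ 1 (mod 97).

32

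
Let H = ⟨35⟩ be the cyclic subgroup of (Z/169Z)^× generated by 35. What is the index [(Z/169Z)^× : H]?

Since 35 ∈ (Z/169Z)^×, its order divides φ(169) = φ(13^2) = 13·(13−1) = 156 = 2^2 · 3 · 13.
Divisors of 156: 1, 2, 3, 4, 6, 12, 13, 26, 39, 52, 78, 156.
Evaluate successive powers at the divisors of 156:
35^1 ≡ 35 (mod 169)
35^2 ≡ 42 (mod 169)
35^3 ≡ 118 (mod 169)
35^4 ≡ 74 (mod 169)
35^6 ≡ 66 (mod 169)
35^12 ≡ 131 (mod 169)
35^13 ≡ 22 (mod 169)
35^26 ≡ 146 (mod 169)
35^39 ≡ 1 (mod 169) ✓
So ord_169(35) = 39, hence |⟨35⟩| = 39.
Index = |(Z/169Z)^×| / |⟨35⟩| = 156 / 39 = 4.

4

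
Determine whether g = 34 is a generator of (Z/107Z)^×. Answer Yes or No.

φ(107) = 107 − 1 = 106 = 2 · 53.
An element g generates (Z/107Z)^× iff g^(106/q) ≢ 1 (mod 107) for each prime q ∈ {2, 53}.
34^53 ≡ 1 (mod 107)  [q = 2: ≡ 1 ✗]
34^2 ≡ 86 (mod 107)  [q = 53: ≢ 1 ✓]
34^53 ≡ 1 shows ord(34) | 53, strictly less than φ(107); not a primitive root.

No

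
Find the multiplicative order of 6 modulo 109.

108

Since 6 ∈ (Z/109Z)^×, its order divides φ(109) = 109 − 1 = 108 = 2^2 · 3^3.
Divisors of 108: 1, 2, 3, 4, 6, 9, 12, 18, 27, 36, 54, 108.
Test each divisor d:
6^1 ≡ 6 (mod 109)
6^2 ≡ 36 (mod 109)
6^3 ≡ 107 (mod 109)
6^4 ≡ 97 (mod 109)
6^6 ≡ 4 (mod 109)
6^9 ≡ 101 (mod 109)
6^12 ≡ 16 (mod 109)
6^18 ≡ 64 (mod 109)
6^27 ≡ 33 (mod 109)
6^36 ≡ 63 (mod 109)
6^54 ≡ 108 (mod 109)
6^108 ≡ 1 (mod 109) ✓
Therefore the multiplicative order of 6 modulo 109 is 108.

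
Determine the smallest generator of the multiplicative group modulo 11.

2

φ(11) = 11 − 1 = 10 = 2 · 5.
Test candidates g = 2, 3, … against the prime factors q ∈ {2, 5} of φ(11): g is a generator iff g^(10/q) ≢ 1 for every such q.
g = 2: 2^5 ≡ 10; 2^2 ≡ 4 — none is 1, so 2 is a primitive root.
So 2 is the smallest generator of (Z/11Z)^×.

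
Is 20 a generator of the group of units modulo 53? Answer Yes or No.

Yes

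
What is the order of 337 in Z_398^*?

ord(337) | φ(398) = φ(2)·φ(199) = 1·198 = 198 = 2 · 3^2 · 11.
Divisors of 198: 1, 2, 3, 6, 9, 11, 18, 22, 33, 66, 99, 198.
Check 337^d mod 398 for each divisor in increasing order:
337^1 ≡ 337 (mod 398)
337^2 ≡ 139 (mod 398)
337^3 ≡ 277 (mod 398)
337^6 ≡ 313 (mod 398)
337^9 ≡ 335 (mod 398)
337^11 ≡ 397 (mod 398)
337^18 ≡ 387 (mod 398)
337^22 ≡ 1 (mod 398) ✓
Therefore the multiplicative order of 337 modulo 398 is 22.

22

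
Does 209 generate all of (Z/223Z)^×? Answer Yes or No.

φ(223) = 223 − 1 = 222 = 2 · 3 · 37.
209 is a primitive root mod 223 iff 209^(φ(223)/q) ≢ 1 for every prime q | φ(223), i.e. q ∈ {2, 3, 37}.
209^111 ≡ 222 (mod 223)  [q = 2: ≢ 1 ✓]
209^74 ≡ 1 (mod 223)  [q = 3: ≡ 1 ✗]
209^6 ≡ 164 (mod 223)  [q = 37: ≢ 1 ✓]
209^74 ≡ 1 shows ord(209) | 74, strictly less than φ(223); not a primitive root.

No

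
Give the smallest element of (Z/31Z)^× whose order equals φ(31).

3

φ(31) = 31 − 1 = 30 = 2 · 3 · 5.
Test candidates g = 2, 3, … against the prime factors q ∈ {2, 3, 5} of φ(31): g is a generator iff g^(30/q) ≢ 1 for every such q.
g = 2: 2^15 ≡ 1 — hits 1, so not a primitive root.
g = 3: 3^15 ≡ 30; 3^10 ≡ 25; 3^6 ≡ 16 — none is 1, so 3 is a primitive root.
So 3 is the smallest generator of (Z/31Z)^×.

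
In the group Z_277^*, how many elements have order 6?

2

φ(277) = 277 − 1 = 276 = 2^2 · 3 · 23.
(Z/277Z)^× is cyclic (|G| = 276); a cyclic group of order m has exactly φ(d) elements of each order d | m, and none otherwise.
6 = 2 · 3 divides 276, and φ(6) = 2.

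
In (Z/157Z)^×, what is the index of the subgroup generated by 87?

1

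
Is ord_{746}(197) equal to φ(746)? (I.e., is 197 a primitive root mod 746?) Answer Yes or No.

No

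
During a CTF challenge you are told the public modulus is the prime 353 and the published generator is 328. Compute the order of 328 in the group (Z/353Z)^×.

176

The order of 328 must divide φ(353) = 353 − 1 = 352 = 2^5 · 11.
Divisors of 352: 1, 2, 4, 8, 11, 16, 22, 32, 44, 88, 176, 352.
Check 328^d mod 353 for each divisor in increasing order:
328^1 ≡ 328
328^2 ≡ 272
328^4 ≡ 207
328^8 ≡ 136
328^11 ≡ 60
328^16 ≡ 140
328^22 ≡ 70
328^32 ≡ 185
328^44 ≡ 311
328^88 ≡ 352
328^176 ≡ 1
The smallest such exponent is 176, so the order of 328 is 176.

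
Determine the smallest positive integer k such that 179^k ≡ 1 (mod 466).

232

Since 179 ∈ (Z/466Z)^×, its order divides φ(466) = φ(2)·φ(233) = 1·232 = 232 = 2^3 · 29.
Divisors of 232: 1, 2, 4, 8, 29, 58, 116, 232.
Evaluate successive powers at the divisors of 232:
179^1 ≡ 179
179^2 ≡ 353
179^4 ≡ 187
179^8 ≡ 19
179^29 ≡ 97
179^58 ≡ 89
179^116 ≡ 465
179^232 ≡ 1
The smallest such exponent is 232, so the order of 179 is 232.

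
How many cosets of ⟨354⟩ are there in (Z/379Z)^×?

Since 354 ∈ (Z/379Z)^×, its order divides φ(379) = 379 − 1 = 378 = 2 · 3^3 · 7.
Divisors of 378: 1, 2, 3, 6, 7, 9, 14, 18, 21, 27, 42, 54, 63, 126, 189, 378.
Evaluate successive powers at the divisors of 378:
354^1 ≡ 354
354^2 ≡ 246
354^3 ≡ 293
354^6 ≡ 195
354^7 ≡ 52
354^9 ≡ 285
354^14 ≡ 51
354^18 ≡ 119
354^21 ≡ 378
354^27 ≡ 184
354^42 ≡ 1
Thus |⟨354⟩| = ord(354) = 42.
The index is φ(379) / ord(354) = 378 / 42 = 9.

9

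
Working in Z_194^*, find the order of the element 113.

12

Since 113 ∈ (Z/194Z)^×, its order divides φ(194) = φ(2)·φ(97) = 1·96 = 96 = 2^5 · 3.
Divisors of 96: 1, 2, 3, 4, 6, 8, 12, 16, 24, 32, 48, 96.
Check 113^d mod 194 for each divisor in increasing order:
113^1 ≡ 113 (mod 194)
113^2 ≡ 159 (mod 194)
113^3 ≡ 119 (mod 194)
113^4 ≡ 61 (mod 194)
113^6 ≡ 193 (mod 194)
113^8 ≡ 35 (mod 194)
113^12 ≡ 1 (mod 194) ✓
Hence ord(113) = 12.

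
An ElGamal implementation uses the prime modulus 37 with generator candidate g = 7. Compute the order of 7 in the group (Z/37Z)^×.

Since 7 ∈ (Z/37Z)^×, its order divides φ(37) = 37 − 1 = 36 = 2^2 · 3^2.
Divisors of 36: 1, 2, 3, 4, 6, 9, 12, 18, 36.
Check 7^d mod 37 for each divisor in increasing order:
7^1 ≡ 7 (mod 37)
7^2 ≡ 12 (mod 37)
7^3 ≡ 10 (mod 37)
7^4 ≡ 33 (mod 37)
7^6 ≡ 26 (mod 37)
7^9 ≡ 1 (mod 37) ✓
The smallest such exponent is 9, so the order of 7 is 9.

9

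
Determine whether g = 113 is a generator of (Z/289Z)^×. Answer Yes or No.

Yes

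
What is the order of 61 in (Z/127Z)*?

21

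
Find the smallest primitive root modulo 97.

5

φ(97) = 97 − 1 = 96 = 2^5 · 3.
g is a primitive root iff g^(96/q) ≢ 1 (mod 97) for each prime q ∈ {2, 3}.
g = 2: 2^48 ≡ 1 — hits 1, so not a primitive root.
g = 3: 3^48 ≡ 1 — hits 1, so not a primitive root.
g = 4: 4^48 ≡ 1 — hits 1, so not a primitive root.
g = 5: 5^48 ≡ 96; 5^32 ≡ 35 — none is 1, so 5 is a primitive root.
So 5 is the smallest generator of (Z/97Z)^×.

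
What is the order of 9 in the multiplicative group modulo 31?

15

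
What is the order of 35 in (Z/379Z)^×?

378

Since 35 ∈ (Z/379Z)^×, its order divides φ(379) = 379 − 1 = 378 = 2 · 3^3 · 7.
Divisors of 378: 1, 2, 3, 6, 7, 9, 14, 18, 21, 27, 42, 54, 63, 126, 189, 378.
Check 35^d mod 379 for each divisor in increasing order:
35^1 ≡ 35 (mod 379)
35^2 ≡ 88 (mod 379)
35^3 ≡ 48 (mod 379)
35^6 ≡ 30 (mod 379)
35^7 ≡ 292 (mod 379)
35^9 ≡ 303 (mod 379)
35^14 ≡ 368 (mod 379)
35^18 ≡ 91 (mod 379)
35^21 ≡ 199 (mod 379)
35^27 ≡ 285 (mod 379)
35^42 ≡ 185 (mod 379)
35^54 ≡ 119 (mod 379)
35^63 ≡ 52 (mod 379)
35^126 ≡ 51 (mod 379)
35^189 ≡ 378 (mod 379)
35^378 ≡ 1 (mod 379) ✓
Hence ord(35) = 378.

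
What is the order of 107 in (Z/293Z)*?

Since 107 ∈ (Z/293Z)^×, its order divides φ(293) = 293 − 1 = 292 = 2^2 · 73.
Divisors of 292: 1, 2, 4, 73, 146, 292.
Test each divisor d:
107^1 ≡ 107 (mod 293)
107^2 ≡ 22 (mod 293)
107^4 ≡ 191 (mod 293)
107^73 ≡ 292 (mod 293)
107^146 ≡ 1 (mod 293) ✓
The smallest such exponent is 146, so the order of 107 is 146.

146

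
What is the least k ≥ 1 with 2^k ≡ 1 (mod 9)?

6

By Lagrange's theorem, ord_9(2) divides φ(9) = φ(3^2) = 3·(3−1) = 6 = 2 · 3.
Divisors of 6: 1, 2, 3, 6.
Compute 2^d (mod 9) for the divisors d until we hit 1:
2^1 ≡ 2 (mod 9)
2^2 ≡ 4 (mod 9)
2^3 ≡ 8 (mod 9)
2^6 ≡ 1 (mod 9) ✓
So ord_9(2) = 6.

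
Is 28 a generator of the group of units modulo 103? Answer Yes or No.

φ(103) = 103 − 1 = 102 = 2 · 3 · 17.
An element g generates (Z/103Z)^× iff g^(102/q) ≢ 1 (mod 103) for each prime q ∈ {2, 3, 17}.
28^51 ≡ 1 (mod 103)  [q = 2: ≡ 1 ✗]
28^34 ≡ 46 (mod 103)  [q = 3: ≢ 1 ✓]
28^6 ≡ 66 (mod 103)  [q = 17: ≢ 1 ✓]
Since 28^51 ≡ 1, the order of 28 divides 51 < 102, so 28 is not a primitive root.

No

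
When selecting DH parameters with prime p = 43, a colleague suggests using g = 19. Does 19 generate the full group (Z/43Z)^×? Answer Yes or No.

Yes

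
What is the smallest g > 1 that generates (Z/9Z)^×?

2

φ(9) = φ(3^2) = 3·(3−1) = 6 = 2 · 3.
Test candidates g = 2, 3, … against the prime factors q ∈ {2, 3} of φ(9): g is a generator iff g^(6/q) ≢ 1 for every such q.
g = 2: 2^3 ≡ 8; 2^2 ≡ 4 — none is 1, so 2 is a primitive root.
Hence the least primitive root of 9 is 2.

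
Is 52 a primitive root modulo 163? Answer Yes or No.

Yes

φ(163) = 163 − 1 = 162 = 2 · 3^4.
It suffices to check that the order of 52 is not a proper divisor of 162: compute 52^(162/q) for q ∈ {2, 3}.
52^81 ≡ 162 (mod 163)  [q = 2: ≢ 1 ✓]
52^54 ≡ 58 (mod 163)  [q = 3: ≢ 1 ✓]
None equal 1, so ord_163(52) = 162: 52 is a primitive root.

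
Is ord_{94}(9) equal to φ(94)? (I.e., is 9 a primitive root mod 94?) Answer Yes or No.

No

φ(94) = φ(2)·φ(47) = 1·46 = 46 = 2 · 23.
Test 9^(46/q) mod 94 for each prime factor q of 46:
9^23 ≡ 1 (mod 94)  [q = 2: ≡ 1 ✗]
9^2 ≡ 81 (mod 94)  [q = 23: ≢ 1 ✓]
Since 9^23 ≡ 1, the order of 9 divides 23 < 46, so 9 is not a primitive root.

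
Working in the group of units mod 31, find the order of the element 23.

The order of 23 must divide φ(31) = 31 − 1 = 30 = 2 · 3 · 5.
Divisors of 30: 1, 2, 3, 5, 6, 10, 15, 30.
Compute 23^d (mod 31) for the divisors d until we hit 1:
23^1 ≡ 23
23^2 ≡ 2
23^3 ≡ 15
23^5 ≡ 30
23^6 ≡ 8
23^10 ≡ 1
So ord_31(23) = 10.

10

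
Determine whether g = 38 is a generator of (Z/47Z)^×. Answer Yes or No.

φ(47) = 47 − 1 = 46 = 2 · 23.
An element g generates (Z/47Z)^× iff g^(46/q) ≢ 1 (mod 47) for each prime q ∈ {2, 23}.
38^23 ≡ 46 (mod 47)  [q = 2: ≢ 1 ✓]
38^2 ≡ 34 (mod 47)  [q = 23: ≢ 1 ✓]
Every test exponent gives a nontrivial residue, hence 38 generates the full group.

Yes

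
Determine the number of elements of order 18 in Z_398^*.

6

φ(398) = φ(2)·φ(199) = 1·198 = 198 = 2 · 3^2 · 11.
(Z/398Z)^× is cyclic (|G| = 198); a cyclic group of order m has exactly φ(d) elements of each order d | m, and none otherwise.
18 = 2 · 3^2 divides 198, and φ(18) = 6.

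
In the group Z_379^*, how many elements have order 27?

18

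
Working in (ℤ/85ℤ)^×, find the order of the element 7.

16

Since 7 ∈ (Z/85Z)^×, its order divides φ(85) = φ(5·17) = (5−1)·(17−1) = 4·16 = 64 = 2^6.
Divisors of 64: 1, 2, 4, 8, 16, 32, 64.
Test each divisor d:
7^1 ≡ 7 (mod 85)
7^2 ≡ 49 (mod 85)
7^4 ≡ 21 (mod 85)
7^8 ≡ 16 (mod 85)
7^16 ≡ 1 (mod 85) ✓
The smallest such exponent is 16, so the order of 7 is 16.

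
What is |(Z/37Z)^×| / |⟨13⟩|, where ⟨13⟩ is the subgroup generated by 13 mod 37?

By Lagrange's theorem, ord_37(13) divides φ(37) = 37 − 1 = 36 = 2^2 · 3^2.
Divisors of 36: 1, 2, 3, 4, 6, 9, 12, 18, 36.
Test each divisor d:
13^1 ≡ 13 (mod 37)
13^2 ≡ 21 (mod 37)
13^3 ≡ 14 (mod 37)
13^4 ≡ 34 (mod 37)
13^6 ≡ 11 (mod 37)
13^9 ≡ 6 (mod 37)
13^12 ≡ 10 (mod 37)
13^18 ≡ 36 (mod 37)
13^36 ≡ 1 (mod 37) ✓
Thus |⟨13⟩| = ord(13) = 36.
Index = |(Z/37Z)^×| / |⟨13⟩| = 36 / 36 = 1.

1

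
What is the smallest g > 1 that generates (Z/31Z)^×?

φ(31) = 31 − 1 = 30 = 2 · 3 · 5.
g is a primitive root iff g^(30/q) ≢ 1 (mod 31) for each prime q ∈ {2, 3, 5}.
g = 2: 2^15 ≡ 1 — hits 1, so not a primitive root.
g = 3: 3^15 ≡ 30; 3^10 ≡ 25; 3^6 ≡ 16 — none is 1, so 3 is a primitive root.
So 3 is the smallest generator of (Z/31Z)^×.

3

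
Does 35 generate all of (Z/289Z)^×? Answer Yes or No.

No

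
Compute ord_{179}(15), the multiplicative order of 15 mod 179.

89

Since 15 ∈ (Z/179Z)^×, its order divides φ(179) = 179 − 1 = 178 = 2 · 89.
Divisors of 178: 1, 2, 89, 178.
Compute 15^d (mod 179) for the divisors d until we hit 1:
15^1 ≡ 15 (mod 179)
15^2 ≡ 46 (mod 179)
15^89 ≡ 1 (mod 179) ✓
Hence ord(15) = 89.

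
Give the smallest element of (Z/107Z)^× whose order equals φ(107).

2

φ(107) = 107 − 1 = 106 = 2 · 53.
Test candidates g = 2, 3, … against the prime factors q ∈ {2, 53} of φ(107): g is a generator iff g^(106/q) ≢ 1 for every such q.
g = 2: 2^53 ≡ 106; 2^2 ≡ 4 — none is 1, so 2 is a primitive root.
Hence the least primitive root of 107 is 2.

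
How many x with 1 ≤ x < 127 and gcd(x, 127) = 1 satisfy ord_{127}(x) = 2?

1

φ(127) = 127 − 1 = 126 = 2 · 3^2 · 7.
In a cyclic group of order 126, there are φ(d) elements of order d for each divisor d of 126, and zero for non-divisors.
2 | 126, and φ(2) = 2 − 1 = 1.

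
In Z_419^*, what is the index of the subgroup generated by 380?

1

The order of 380 must divide φ(419) = 419 − 1 = 418 = 2 · 11 · 19.
Divisors of 418: 1, 2, 11, 19, 22, 38, 209, 418.
Check 380^d mod 419 for each divisor in increasing order:
380^1 ≡ 380 (mod 419)
380^2 ≡ 264 (mod 419)
380^11 ≡ 90 (mod 419)
380^19 ≡ 71 (mod 419)
380^22 ≡ 139 (mod 419)
380^38 ≡ 13 (mod 419)
380^209 ≡ 418 (mod 419)
380^418 ≡ 1 (mod 419) ✓
So ord_419(380) = 418, hence |⟨380⟩| = 418.
[(Z/419Z)^× : ⟨380⟩] = 418/418 = 1.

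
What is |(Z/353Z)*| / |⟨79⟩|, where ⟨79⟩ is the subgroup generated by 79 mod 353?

1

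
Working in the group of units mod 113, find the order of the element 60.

28

The order of 60 must divide φ(113) = 113 − 1 = 112 = 2^4 · 7.
Divisors of 112: 1, 2, 4, 7, 8, 14, 16, 28, 56, 112.
Evaluate successive powers at the divisors of 112:
60^1 ≡ 60 (mod 113)
60^2 ≡ 97 (mod 113)
60^4 ≡ 30 (mod 113)
60^7 ≡ 15 (mod 113)
60^8 ≡ 109 (mod 113)
60^14 ≡ 112 (mod 113)
60^16 ≡ 16 (mod 113)
60^28 ≡ 1 (mod 113) ✓
Hence ord(60) = 28.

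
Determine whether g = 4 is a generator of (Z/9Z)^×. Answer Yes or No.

φ(9) = φ(3^2) = 3·(3−1) = 6 = 2 · 3.
It suffices to check that the order of 4 is not a proper divisor of 6: compute 4^(6/q) for q ∈ {2, 3}.
4^3 ≡ 1 (mod 9)  [q = 2: ≡ 1 ✗]
4^2 ≡ 7 (mod 9)  [q = 3: ≢ 1 ✓]
Since 4^3 ≡ 1, the order of 4 divides 3 < 6, so 4 is not a primitive root.

No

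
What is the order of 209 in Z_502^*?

125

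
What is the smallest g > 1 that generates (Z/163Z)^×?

2

φ(163) = 163 − 1 = 162 = 2 · 3^4.
Test candidates g = 2, 3, … against the prime factors q ∈ {2, 3} of φ(163): g is a generator iff g^(162/q) ≢ 1 for every such q.
g = 2: 2^81 ≡ 162; 2^54 ≡ 104 — none is 1, so 2 is a primitive root.
Hence the least primitive root of 163 is 2.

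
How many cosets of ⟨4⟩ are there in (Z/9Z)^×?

By Lagrange's theorem, ord_9(4) divides φ(9) = φ(3^2) = 3·(3−1) = 6 = 2 · 3.
Divisors of 6: 1, 2, 3, 6.
Check 4^d mod 9 for each divisor in increasing order:
4^1 ≡ 4 (mod 9)
4^2 ≡ 7 (mod 9)
4^3 ≡ 1 (mod 9) ✓
Thus |⟨4⟩| = ord(4) = 3.
Index = |(Z/9Z)^×| / |⟨4⟩| = 6 / 3 = 2.

2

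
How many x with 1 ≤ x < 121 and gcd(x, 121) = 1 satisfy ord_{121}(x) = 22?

10

φ(121) = φ(11^2) = 11·(11−1) = 110 = 2 · 5 · 11.
Since (Z/121Z)^× is cyclic of order 110, the number of elements of order d is φ(d) when d | 110 and 0 otherwise.
22 = 2 · 11 divides 110, and φ(22) = 10.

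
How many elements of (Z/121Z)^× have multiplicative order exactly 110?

φ(121) = φ(11^2) = 11·(11−1) = 110 = 2 · 5 · 11.
Since (Z/121Z)^× is cyclic of order 110, the number of elements of order d is φ(d) when d | 110 and 0 otherwise.
110 = 2 · 5 · 11 divides 110, and φ(110) = 40.

40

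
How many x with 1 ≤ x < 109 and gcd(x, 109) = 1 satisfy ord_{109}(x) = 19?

0

φ(109) = 109 − 1 = 108 = 2^2 · 3^3.
(Z/109Z)^× is cyclic (|G| = 108); a cyclic group of order m has exactly φ(d) elements of each order d | m, and none otherwise.
Here 108 is not a multiple of 19, so there are no elements of order 19.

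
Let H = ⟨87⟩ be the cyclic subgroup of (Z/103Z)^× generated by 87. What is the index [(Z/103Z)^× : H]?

1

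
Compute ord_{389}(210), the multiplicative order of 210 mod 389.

97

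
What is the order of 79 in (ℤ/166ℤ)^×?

ord(79) | φ(166) = φ(2)·φ(83) = 1·82 = 82 = 2 · 41.
Divisors of 82: 1, 2, 41, 82.
Check 79^d mod 166 for each divisor in increasing order:
79^1 ≡ 79 (mod 166)
79^2 ≡ 99 (mod 166)
79^41 ≡ 165 (mod 166)
79^82 ≡ 1 (mod 166) ✓
The smallest such exponent is 82, so the order of 79 is 82.

82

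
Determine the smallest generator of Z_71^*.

7

φ(71) = 71 − 1 = 70 = 2 · 5 · 7.
Test candidates g = 2, 3, … against the prime factors q ∈ {2, 5, 7} of φ(71): g is a generator iff g^(70/q) ≢ 1 for every such q.
g = 2: 2^35 ≡ 1 — hits 1, so not a primitive root.
g = 3: 3^35 ≡ 1 — hits 1, so not a primitive root.
g = 4: 4^35 ≡ 1 — hits 1, so not a primitive root.
g = 5: 5^35 ≡ 1 — hits 1, so not a primitive root.
g = 6: 6^35 ≡ 1 — hits 1, so not a primitive root.
g = 7: 7^35 ≡ 70; 7^14 ≡ 54; 7^10 ≡ 45 — none is 1, so 7 is a primitive root.
Hence the least primitive root of 71 is 7.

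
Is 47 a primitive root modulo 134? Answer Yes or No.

No

φ(134) = φ(2)·φ(67) = 1·66 = 66 = 2 · 3 · 11.
47 is a primitive root mod 134 iff 47^(φ(134)/q) ≢ 1 for every prime q | φ(134), i.e. q ∈ {2, 3, 11}.
47^33 ≡ 1 (mod 134)  [q = 2: ≡ 1 ✗]
47^22 ≡ 29 (mod 134)  [q = 3: ≢ 1 ✓]
47^6 ≡ 59 (mod 134)  [q = 11: ≢ 1 ✓]
47^33 ≡ 1 shows ord(47) | 33, strictly less than φ(134); not a primitive root.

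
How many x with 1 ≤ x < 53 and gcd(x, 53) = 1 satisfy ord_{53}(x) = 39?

0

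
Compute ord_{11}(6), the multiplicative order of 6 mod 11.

By Lagrange's theorem, ord_11(6) divides φ(11) = 11 − 1 = 10 = 2 · 5.
Divisors of 10: 1, 2, 5, 10.
Test each divisor d:
6^1 ≡ 6 (mod 11)
6^2 ≡ 3 (mod 11)
6^5 ≡ 10 (mod 11)
6^10 ≡ 1 (mod 11) ✓
Therefore the multiplicative order of 6 modulo 11 is 10.

10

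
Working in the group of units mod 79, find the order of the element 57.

Since 57 ∈ (Z/79Z)^×, its order divides φ(79) = 79 − 1 = 78 = 2 · 3 · 13.
Divisors of 78: 1, 2, 3, 6, 13, 26, 39, 78.
Test each divisor d:
57^1 ≡ 57
57^2 ≡ 10
57^3 ≡ 17
57^6 ≡ 52
57^13 ≡ 78
57^26 ≡ 1
Therefore the multiplicative order of 57 modulo 79 is 26.

26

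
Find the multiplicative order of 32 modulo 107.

106

The order of 32 must divide φ(107) = 107 − 1 = 106 = 2 · 53.
Divisors of 106: 1, 2, 53, 106.
Check 32^d mod 107 for each divisor in increasing order:
32^1 ≡ 32 (mod 107)
32^2 ≡ 61 (mod 107)
32^53 ≡ 106 (mod 107)
32^106 ≡ 1 (mod 107) ✓
Hence ord(32) = 106.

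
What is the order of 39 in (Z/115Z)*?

Since 39 ∈ (Z/115Z)^×, its order divides φ(115) = φ(5·23) = (5−1)·(23−1) = 4·22 = 88 = 2^3 · 11.
Divisors of 88: 1, 2, 4, 8, 11, 22, 44, 88.
Compute 39^d (mod 115) for the divisors d until we hit 1:
39^1 ≡ 39 (mod 115)
39^2 ≡ 26 (mod 115)
39^4 ≡ 101 (mod 115)
39^8 ≡ 81 (mod 115)
39^11 ≡ 24 (mod 115)
39^22 ≡ 1 (mod 115) ✓
Hence ord(39) = 22.

22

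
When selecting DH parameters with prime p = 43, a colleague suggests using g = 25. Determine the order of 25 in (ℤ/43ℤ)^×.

Since 25 ∈ (Z/43Z)^×, its order divides φ(43) = 43 − 1 = 42 = 2 · 3 · 7.
Divisors of 42: 1, 2, 3, 6, 7, 14, 21, 42.
Compute 25^d (mod 43) for the divisors d until we hit 1:
25^1 ≡ 25 (mod 43)
25^2 ≡ 23 (mod 43)
25^3 ≡ 16 (mod 43)
25^6 ≡ 41 (mod 43)
25^7 ≡ 36 (mod 43)
25^14 ≡ 6 (mod 43)
25^21 ≡ 1 (mod 43) ✓
Therefore the multiplicative order of 25 modulo 43 is 21.

21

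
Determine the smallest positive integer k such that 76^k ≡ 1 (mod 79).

39

ord(76) | φ(79) = 79 − 1 = 78 = 2 · 3 · 13.
Divisors of 78: 1, 2, 3, 6, 13, 26, 39, 78.
Compute 76^d (mod 79) for the divisors d until we hit 1:
76^1 ≡ 76
76^2 ≡ 9
76^3 ≡ 52
76^6 ≡ 18
76^13 ≡ 55
76^26 ≡ 23
76^39 ≡ 1
Therefore the multiplicative order of 76 modulo 79 is 39.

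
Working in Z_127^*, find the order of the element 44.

Since 44 ∈ (Z/127Z)^×, its order divides φ(127) = 127 − 1 = 126 = 2 · 3^2 · 7.
Divisors of 126: 1, 2, 3, 6, 7, 9, 14, 18, 21, 42, 63, 126.
Test each divisor d:
44^1 ≡ 44
44^2 ≡ 31
44^3 ≡ 94
44^6 ≡ 73
44^7 ≡ 37
44^9 ≡ 4
44^14 ≡ 99
44^18 ≡ 16
44^21 ≡ 107
44^42 ≡ 19
44^63 ≡ 1
So ord_127(44) = 63.

63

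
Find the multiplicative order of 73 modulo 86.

42

The order of 73 must divide φ(86) = φ(2)·φ(43) = 1·42 = 42 = 2 · 3 · 7.
Divisors of 42: 1, 2, 3, 6, 7, 14, 21, 42.
Compute 73^d (mod 86) for the divisors d until we hit 1:
73^1 ≡ 73
73^2 ≡ 83
73^3 ≡ 39
73^6 ≡ 59
73^7 ≡ 7
73^14 ≡ 49
73^21 ≡ 85
73^42 ≡ 1
So ord_86(73) = 42.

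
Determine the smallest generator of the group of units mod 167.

φ(167) = 167 − 1 = 166 = 2 · 83.
g is a primitive root iff g^(166/q) ≢ 1 (mod 167) for each prime q ∈ {2, 83}.
g = 2: 2^83 ≡ 1 — hits 1, so not a primitive root.
g = 3: 3^83 ≡ 1 — hits 1, so not a primitive root.
g = 4: 4^83 ≡ 1 — hits 1, so not a primitive root.
g = 5: 5^83 ≡ 166; 5^2 ≡ 25 — none is 1, so 5 is a primitive root.
So 5 is the smallest generator of (Z/167Z)^×.

5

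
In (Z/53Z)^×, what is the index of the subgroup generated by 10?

4

Since 10 ∈ (Z/53Z)^×, its order divides φ(53) = 53 − 1 = 52 = 2^2 · 13.
Divisors of 52: 1, 2, 4, 13, 26, 52.
Check 10^d mod 53 for each divisor in increasing order:
10^1 ≡ 10 (mod 53)
10^2 ≡ 47 (mod 53)
10^4 ≡ 36 (mod 53)
10^13 ≡ 1 (mod 53) ✓
The order of 10 is 13, so the subgroup it generates has 13 elements.
The index is φ(53) / ord(10) = 52 / 13 = 4.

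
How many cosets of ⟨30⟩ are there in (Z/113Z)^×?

16

By Lagrange's theorem, ord_113(30) divides φ(113) = 113 − 1 = 112 = 2^4 · 7.
Divisors of 112: 1, 2, 4, 7, 8, 14, 16, 28, 56, 112.
Evaluate successive powers at the divisors of 112:
30^1 ≡ 30
30^2 ≡ 109
30^4 ≡ 16
30^7 ≡ 1
The order of 30 is 7, so the subgroup it generates has 7 elements.
Index = |(Z/113Z)^×| / |⟨30⟩| = 112 / 7 = 16.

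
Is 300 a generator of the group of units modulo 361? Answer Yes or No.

Yes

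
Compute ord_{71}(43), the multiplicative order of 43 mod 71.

35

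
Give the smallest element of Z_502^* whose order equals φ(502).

11

φ(502) = φ(2)·φ(251) = 1·250 = 250 = 2 · 5^3.
g is a primitive root iff g^(250/q) ≢ 1 (mod 502) for each prime q ∈ {2, 5}.
g = 2: gcd(2, 502) = 2 > 1, not a unit — skip.
g = 3: 3^125 ≡ 1 — hits 1, so not a primitive root.
g = 4: gcd(4, 502) = 2 > 1, not a unit — skip.
g = 5: 5^125 ≡ 1 — hits 1, so not a primitive root.
g = 6: gcd(6, 502) = 2 > 1, not a unit — skip.
g = 7: 7^125 ≡ 1 — hits 1, so not a primitive root.
g = 8: gcd(8, 502) = 2 > 1, not a unit — skip.
g = 9: 9^125 ≡ 1 — hits 1, so not a primitive root.
g = 10: gcd(10, 502) = 2 > 1, not a unit — skip.
g = 11: 11^125 ≡ 501; 11^50 ≡ 219 — none is 1, so 11 is a primitive root.
The smallest primitive root modulo 502 is 11.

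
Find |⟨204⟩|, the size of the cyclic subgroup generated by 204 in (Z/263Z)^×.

Since 204 ∈ (Z/263Z)^×, its order divides φ(263) = 263 − 1 = 262 = 2 · 131.
Divisors of 262: 1, 2, 131, 262.
Check 204^d mod 263 for each divisor in increasing order:
204^1 ≡ 204 (mod 263)
204^2 ≡ 62 (mod 263)
204^131 ≡ 1 (mod 263) ✓
The smallest such exponent is 131, so the order of 204 is 131.

131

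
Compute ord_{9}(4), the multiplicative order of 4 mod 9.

Since 4 ∈ (Z/9Z)^×, its order divides φ(9) = φ(3^2) = 3·(3−1) = 6 = 2 · 3.
Divisors of 6: 1, 2, 3, 6.
Test each divisor d:
4^1 ≡ 4 (mod 9)
4^2 ≡ 7 (mod 9)
4^3 ≡ 1 (mod 9) ✓
So ord_9(4) = 3.

3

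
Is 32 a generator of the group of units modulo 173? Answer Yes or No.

Yes

φ(173) = 173 − 1 = 172 = 2^2 · 43.
Test 32^(172/q) mod 173 for each prime factor q of 172:
32^86 ≡ 172 (mod 173)  [q = 2: ≢ 1 ✓]
32^4 ≡ 23 (mod 173)  [q = 43: ≢ 1 ✓]
Every test exponent gives a nontrivial residue, hence 32 generates the full group.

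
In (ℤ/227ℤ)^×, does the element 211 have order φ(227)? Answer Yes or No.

φ(227) = 227 − 1 = 226 = 2 · 113.
It suffices to check that the order of 211 is not a proper divisor of 226: compute 211^(226/q) for q ∈ {2, 113}.
211^113 ≡ 226 (mod 227)  [q = 2: ≢ 1 ✓]
211^2 ≡ 29 (mod 227)  [q = 113: ≢ 1 ✓]
All checks pass, so 211 has order 226 and is a primitive root modulo 227.

Yes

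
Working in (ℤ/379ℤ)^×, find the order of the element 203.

ord(203) | φ(379) = 379 − 1 = 378 = 2 · 3^3 · 7.
Divisors of 378: 1, 2, 3, 6, 7, 9, 14, 18, 21, 27, 42, 54, 63, 126, 189, 378.
Evaluate successive powers at the divisors of 378:
203^1 ≡ 203
203^2 ≡ 277
203^3 ≡ 139
203^6 ≡ 371
203^7 ≡ 271
203^9 ≡ 25
203^14 ≡ 294
203^18 ≡ 246
203^21 ≡ 84
203^27 ≡ 86
203^42 ≡ 234
203^54 ≡ 195
203^63 ≡ 327
203^126 ≡ 51
203^189 ≡ 1
Hence ord(203) = 189.

189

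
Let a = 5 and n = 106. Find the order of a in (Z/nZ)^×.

The order of 5 must divide φ(106) = φ(2)·φ(53) = 1·52 = 52 = 2^2 · 13.
Divisors of 52: 1, 2, 4, 13, 26, 52.
Evaluate successive powers at the divisors of 52:
5^1 ≡ 5
5^2 ≡ 25
5^4 ≡ 95
5^13 ≡ 23
5^26 ≡ 105
5^52 ≡ 1
Therefore the multiplicative order of 5 modulo 106 is 52.

52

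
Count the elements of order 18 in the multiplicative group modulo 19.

6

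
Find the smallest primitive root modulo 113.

3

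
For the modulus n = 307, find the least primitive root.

φ(307) = 307 − 1 = 306 = 2 · 3^2 · 17.
g is a primitive root iff g^(306/q) ≢ 1 (mod 307) for each prime q ∈ {2, 3, 17}.
g = 2: 2^153 ≡ 306; 2^102 ≡ 1 — hits 1, so not a primitive root.
g = 3: 3^153 ≡ 306; 3^102 ≡ 1 — hits 1, so not a primitive root.
g = 4: 4^153 ≡ 1 — hits 1, so not a primitive root.
g = 5: 5^153 ≡ 306; 5^102 ≡ 289; 5^18 ≡ 81 — none is 1, so 5 is a primitive root.
Hence the least primitive root of 307 is 5.

5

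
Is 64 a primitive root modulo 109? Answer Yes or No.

No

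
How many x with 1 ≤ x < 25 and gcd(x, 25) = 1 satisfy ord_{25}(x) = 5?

4

φ(25) = φ(5^2) = 5·(5−1) = 20 = 2^2 · 5.
Since (Z/25Z)^× is cyclic of order 20, the number of elements of order d is φ(d) when d | 20 and 0 otherwise.
5 | 20, and φ(5) = 5 − 1 = 4.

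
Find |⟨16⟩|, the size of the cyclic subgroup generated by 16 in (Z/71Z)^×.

35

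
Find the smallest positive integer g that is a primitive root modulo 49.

3

φ(49) = φ(7^2) = 7·(7−1) = 42 = 2 · 3 · 7.
g is a primitive root iff g^(42/q) ≢ 1 (mod 49) for each prime q ∈ {2, 3, 7}.
g = 2: 2^21 ≡ 1 — hits 1, so not a primitive root.
g = 3: 3^21 ≡ 48; 3^14 ≡ 30; 3^6 ≡ 43 — none is 1, so 3 is a primitive root.
So 3 is the smallest generator of (Z/49Z)^×.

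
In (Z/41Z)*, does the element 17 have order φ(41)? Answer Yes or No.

φ(41) = 41 − 1 = 40 = 2^3 · 5.
It suffices to check that the order of 17 is not a proper divisor of 40: compute 17^(40/q) for q ∈ {2, 5}.
17^20 ≡ 40 (mod 41)  [q = 2: ≢ 1 ✓]
17^8 ≡ 16 (mod 41)  [q = 5: ≢ 1 ✓]
All checks pass, so 17 has order 40 and is a primitive root modulo 41.

Yes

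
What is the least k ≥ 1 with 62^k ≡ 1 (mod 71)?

70

By Lagrange's theorem, ord_71(62) divides φ(71) = 71 − 1 = 70 = 2 · 5 · 7.
Divisors of 70: 1, 2, 5, 7, 10, 14, 35, 70.
Compute 62^d (mod 71) for the divisors d until we hit 1:
62^1 ≡ 62 (mod 71)
62^2 ≡ 10 (mod 71)
62^5 ≡ 23 (mod 71)
62^7 ≡ 17 (mod 71)
62^10 ≡ 32 (mod 71)
62^14 ≡ 5 (mod 71)
62^35 ≡ 70 (mod 71)
62^70 ≡ 1 (mod 71) ✓
So ord_71(62) = 70.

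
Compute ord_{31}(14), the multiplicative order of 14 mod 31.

The order of 14 must divide φ(31) = 31 − 1 = 30 = 2 · 3 · 5.
Divisors of 30: 1, 2, 3, 5, 6, 10, 15, 30.
Test each divisor d:
14^1 ≡ 14
14^2 ≡ 10
14^3 ≡ 16
14^5 ≡ 5
14^6 ≡ 8
14^10 ≡ 25
14^15 ≡ 1
The smallest such exponent is 15, so the order of 14 is 15.

15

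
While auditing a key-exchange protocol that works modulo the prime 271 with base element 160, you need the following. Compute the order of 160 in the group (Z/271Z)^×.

The order of 160 must divide φ(271) = 271 − 1 = 270 = 2 · 3^3 · 5.
Divisors of 270: 1, 2, 3, 5, 6, 9, 10, 15, 18, 27, 30, 45, 54, 90, 135, 270.
Compute 160^d (mod 271) for the divisors d until we hit 1:
160^1 ≡ 160 (mod 271)
160^2 ≡ 126 (mod 271)
160^3 ≡ 106 (mod 271)
160^5 ≡ 77 (mod 271)
160^6 ≡ 125 (mod 271)
160^9 ≡ 242 (mod 271)
160^10 ≡ 238 (mod 271)
160^15 ≡ 169 (mod 271)
160^18 ≡ 28 (mod 271)
160^27 ≡ 1 (mod 271) ✓
The smallest such exponent is 27, so the order of 160 is 27.

27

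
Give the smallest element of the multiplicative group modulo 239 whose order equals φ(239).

7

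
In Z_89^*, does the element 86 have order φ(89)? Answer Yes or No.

φ(89) = 89 − 1 = 88 = 2^3 · 11.
An element g generates (Z/89Z)^× iff g^(88/q) ≢ 1 (mod 89) for each prime q ∈ {2, 11}.
86^44 ≡ 88 (mod 89)  [q = 2: ≢ 1 ✓]
86^8 ≡ 64 (mod 89)  [q = 11: ≢ 1 ✓]
None equal 1, so ord_89(86) = 88: 86 is a primitive root.

Yes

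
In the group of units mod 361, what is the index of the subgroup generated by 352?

ord(352) | φ(361) = φ(19^2) = 19·(19−1) = 342 = 2 · 3^2 · 19.
Divisors of 342: 1, 2, 3, 6, 9, 18, 19, 38, 57, 114, 171, 342.
Evaluate successive powers at the divisors of 342:
352^1 ≡ 352 (mod 361)
352^2 ≡ 81 (mod 361)
352^3 ≡ 354 (mod 361)
352^6 ≡ 49 (mod 361)
352^9 ≡ 18 (mod 361)
352^18 ≡ 324 (mod 361)
352^19 ≡ 333 (mod 361)
352^38 ≡ 62 (mod 361)
352^57 ≡ 69 (mod 361)
352^114 ≡ 68 (mod 361)
352^171 ≡ 360 (mod 361)
352^342 ≡ 1 (mod 361) ✓
Thus |⟨352⟩| = ord(352) = 342.
[(Z/361Z)^× : ⟨352⟩] = 342/342 = 1.

1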